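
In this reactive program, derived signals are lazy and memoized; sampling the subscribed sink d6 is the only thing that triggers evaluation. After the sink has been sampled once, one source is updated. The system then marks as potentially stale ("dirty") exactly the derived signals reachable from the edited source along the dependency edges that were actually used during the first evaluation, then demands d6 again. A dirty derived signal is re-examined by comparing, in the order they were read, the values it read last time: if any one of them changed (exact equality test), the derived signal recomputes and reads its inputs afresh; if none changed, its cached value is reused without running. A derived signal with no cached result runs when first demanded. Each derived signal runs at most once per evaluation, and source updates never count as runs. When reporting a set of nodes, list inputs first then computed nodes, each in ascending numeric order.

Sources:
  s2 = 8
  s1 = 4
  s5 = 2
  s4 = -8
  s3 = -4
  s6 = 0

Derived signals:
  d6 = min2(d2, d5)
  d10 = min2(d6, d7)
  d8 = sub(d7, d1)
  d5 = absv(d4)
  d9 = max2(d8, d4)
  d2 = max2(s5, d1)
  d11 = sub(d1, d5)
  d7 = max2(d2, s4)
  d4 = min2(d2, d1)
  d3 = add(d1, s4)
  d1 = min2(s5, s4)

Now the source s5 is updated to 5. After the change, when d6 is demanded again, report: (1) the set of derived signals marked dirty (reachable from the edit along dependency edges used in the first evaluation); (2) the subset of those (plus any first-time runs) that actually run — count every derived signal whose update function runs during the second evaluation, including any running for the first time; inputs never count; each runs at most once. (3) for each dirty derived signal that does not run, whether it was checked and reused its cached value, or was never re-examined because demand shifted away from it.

First demand of the output computes:
  d1 = min2(2, -8) = -8
  d2 = max2(2, -8) = 2
  d4 = min2(2, -8) = -8
  d5 = absv(-8) = 8
  d6 = min2(2, 8) = 2

After the edit, cleaning proceeds:
  d1: a read changed (s5 2->5) — executes, giving -8 — identical to its old value.
  d2: a read changed (s5 2->5) — executes, giving 5.
  d4: a read changed (d2 2->5) — executes, giving -8 — identical to its old value.
  d5: dirty, but its reads are unchanged (d4 unchanged); cached 8 stands.
  d6: a read changed (d2 2->5) — executes, giving 5.

Note where the cutoff bites: d5 is checked, finds nothing changed, and keeps its cache.

The edit dirties: d1, d2, d4, d5, d6.
4 derived signals run: d1, d2, d4, d6.
Cache hits after checking: d5.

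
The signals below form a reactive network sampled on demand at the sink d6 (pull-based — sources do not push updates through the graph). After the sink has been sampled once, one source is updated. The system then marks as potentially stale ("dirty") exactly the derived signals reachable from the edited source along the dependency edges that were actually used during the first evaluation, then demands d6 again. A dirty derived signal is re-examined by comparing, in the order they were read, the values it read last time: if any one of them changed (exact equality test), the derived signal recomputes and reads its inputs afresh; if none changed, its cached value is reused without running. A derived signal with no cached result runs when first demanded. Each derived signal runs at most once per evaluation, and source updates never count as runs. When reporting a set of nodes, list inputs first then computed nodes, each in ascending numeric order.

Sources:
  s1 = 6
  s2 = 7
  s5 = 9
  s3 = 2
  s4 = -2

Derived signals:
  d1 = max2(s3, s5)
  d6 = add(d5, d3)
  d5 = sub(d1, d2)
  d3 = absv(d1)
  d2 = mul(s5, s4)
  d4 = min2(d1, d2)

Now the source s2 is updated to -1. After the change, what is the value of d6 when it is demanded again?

Initial pass — values computed on the first demand:
  d1 = max2(2, 9) = 9
  d2 = mul(9, -2) = -18
  d3 = absv(9) = 9
  d5 = sub(9, -18) = 27
  d6 = add(27, 9) = 36

Second demand — change propagation:
  no demanded computation ever read s2, so the edit dirties nothing and nothing runs.

The important point: nothing the output needs ever reads s2, so the edit is invisible to it.

d6 now evaluates to 36.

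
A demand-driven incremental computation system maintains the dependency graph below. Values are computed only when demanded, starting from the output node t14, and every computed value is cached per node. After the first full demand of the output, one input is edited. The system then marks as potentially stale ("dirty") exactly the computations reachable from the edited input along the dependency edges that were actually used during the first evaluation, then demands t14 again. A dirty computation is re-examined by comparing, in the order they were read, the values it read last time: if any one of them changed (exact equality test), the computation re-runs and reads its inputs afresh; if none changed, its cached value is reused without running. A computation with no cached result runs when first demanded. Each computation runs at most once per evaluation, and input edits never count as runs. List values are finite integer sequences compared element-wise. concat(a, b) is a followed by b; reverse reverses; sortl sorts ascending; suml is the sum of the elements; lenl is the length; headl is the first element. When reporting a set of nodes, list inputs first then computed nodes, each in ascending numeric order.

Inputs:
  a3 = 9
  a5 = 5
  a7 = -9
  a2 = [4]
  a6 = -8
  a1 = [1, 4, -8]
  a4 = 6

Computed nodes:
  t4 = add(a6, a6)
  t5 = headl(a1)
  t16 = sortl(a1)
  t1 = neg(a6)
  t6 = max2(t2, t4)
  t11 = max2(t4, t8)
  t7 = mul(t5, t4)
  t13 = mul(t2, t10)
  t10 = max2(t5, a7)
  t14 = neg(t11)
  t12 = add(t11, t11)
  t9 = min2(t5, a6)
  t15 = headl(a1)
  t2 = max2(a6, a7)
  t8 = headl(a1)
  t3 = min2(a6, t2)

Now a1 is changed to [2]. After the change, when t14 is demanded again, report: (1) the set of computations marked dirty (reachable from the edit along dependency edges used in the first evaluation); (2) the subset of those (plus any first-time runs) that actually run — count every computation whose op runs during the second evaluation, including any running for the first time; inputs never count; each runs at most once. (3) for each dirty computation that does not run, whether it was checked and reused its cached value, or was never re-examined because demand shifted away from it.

Marked dirty: t8, t11, t14.
Computations that run: t8, t11, t14 — 3 in total.
Every dirty computation ran.

First evaluation (everything demanded from the output):
  t4 = add(-8, -8) = -16
  t8 = headl([1, 4, -8]) = 1
  t11 = max2(-16, 1) = 1
  t14 = neg(1) = -1

Propagation after the edit:
  t8: runs — a1 [1, 4, -8]->[2]; result 2.
  t11: runs — t8 1->2; result 2.
  t14: runs — t11 1->2; result -2.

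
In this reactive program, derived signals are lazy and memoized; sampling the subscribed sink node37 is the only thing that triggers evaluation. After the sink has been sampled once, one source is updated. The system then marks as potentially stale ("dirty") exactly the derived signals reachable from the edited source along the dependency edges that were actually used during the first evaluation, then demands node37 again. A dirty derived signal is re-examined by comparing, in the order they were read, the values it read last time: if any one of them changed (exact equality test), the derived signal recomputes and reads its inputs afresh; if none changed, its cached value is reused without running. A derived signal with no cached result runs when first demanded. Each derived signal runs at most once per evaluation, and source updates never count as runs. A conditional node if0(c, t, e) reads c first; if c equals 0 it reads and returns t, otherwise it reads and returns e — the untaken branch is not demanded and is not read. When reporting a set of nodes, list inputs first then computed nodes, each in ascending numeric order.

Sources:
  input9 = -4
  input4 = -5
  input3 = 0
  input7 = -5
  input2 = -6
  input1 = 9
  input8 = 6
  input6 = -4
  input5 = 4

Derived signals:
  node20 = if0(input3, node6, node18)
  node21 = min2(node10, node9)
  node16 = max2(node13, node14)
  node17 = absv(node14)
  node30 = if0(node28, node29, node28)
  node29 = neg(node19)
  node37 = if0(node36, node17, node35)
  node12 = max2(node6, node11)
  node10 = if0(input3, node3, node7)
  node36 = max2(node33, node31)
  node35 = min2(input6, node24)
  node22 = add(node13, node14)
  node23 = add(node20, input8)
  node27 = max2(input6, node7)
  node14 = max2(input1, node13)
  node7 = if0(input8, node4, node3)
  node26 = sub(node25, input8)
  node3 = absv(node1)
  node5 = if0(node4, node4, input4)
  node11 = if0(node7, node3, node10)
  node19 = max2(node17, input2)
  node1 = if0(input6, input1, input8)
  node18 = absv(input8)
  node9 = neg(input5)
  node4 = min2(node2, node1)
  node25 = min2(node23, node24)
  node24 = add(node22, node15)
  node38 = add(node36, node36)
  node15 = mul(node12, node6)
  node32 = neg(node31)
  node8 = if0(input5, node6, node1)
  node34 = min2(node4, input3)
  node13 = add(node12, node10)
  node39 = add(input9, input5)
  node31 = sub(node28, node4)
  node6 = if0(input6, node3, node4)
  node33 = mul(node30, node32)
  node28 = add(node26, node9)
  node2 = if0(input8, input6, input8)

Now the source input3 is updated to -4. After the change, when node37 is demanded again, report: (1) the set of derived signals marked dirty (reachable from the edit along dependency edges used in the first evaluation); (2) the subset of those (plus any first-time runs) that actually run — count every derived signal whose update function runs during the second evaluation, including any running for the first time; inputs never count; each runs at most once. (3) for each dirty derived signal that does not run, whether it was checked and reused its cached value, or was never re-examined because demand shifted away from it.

The edit dirties: node10, node11, node12, node13, node14, node15, node20, node22, node23, node24, node25, node26, node28, node30, node31, node32, node33, node35, node36, node37.
3 derived signals run: node10, node18, node20.
Cache hits after checking: node11, node12, node13, node14, node15, node22, node23, node24, node25, node26, node28, node30, node31, node32, node33, node35, node36, node37.
Note the branch switch — node18 had no cache and runs now for the first time.

First demand of the output computes:
  node1 = if0(input6=-4 -> else branch input8) = 6
  node2 = if0(input8=6 -> else branch input8) = 6
  node3 = absv(6) = 6
  node4 = min2(6, 6) = 6
  node6 = if0(input6=-4 -> else branch node4) = 6
  node7 = if0(input8=6 -> else branch node3) = 6
  node9 = neg(4) = -4
  node10 = if0(input3=0 -> then branch node3) = 6
  node11 = if0(node7=6 -> else branch node10) = 6
  node12 = max2(6, 6) = 6
  node13 = add(6, 6) = 12
  node14 = max2(9, 12) = 12
  node15 = mul(6, 6) = 36
  node20 = if0(input3=0 -> then branch node6) = 6
  node22 = add(12, 12) = 24
  node23 = add(6, 6) = 12
  node24 = add(24, 36) = 60
  node25 = min2(12, 60) = 12
  node26 = sub(12, 6) = 6
  node28 = add(6, -4) = 2
  node30 = if0(node28=2 -> else branch node28) = 2
  node31 = sub(2, 6) = -4
  node32 = neg(-4) = 4
  node33 = mul(2, 4) = 8
  node35 = min2(-4, 60) = -4
  node36 = max2(8, -4) = 8
  node37 = if0(node36=8 -> else branch node35) = -4

After the edit, cleaning proceeds:
  node10: a read changed (input3 0->-4) — executes, giving 6 — identical to its old value.
  node11: dirty, but its reads are unchanged (node7 unchanged, node10 unchanged); cached 6 stands.
  node12: dirty, but its reads are unchanged (node6 unchanged, node11 unchanged); cached 6 stands.
  node13: dirty, but its reads are unchanged (node12 unchanged, node10 unchanged); cached 12 stands.
  node14: dirty, but its reads are unchanged (input1 unchanged, node13 unchanged); cached 12 stands.
  node15: dirty, but its reads are unchanged (node12 unchanged, node6 unchanged); cached 36 stands.
  node18: had never run; runs now, result 6.
  node20: a read changed (input3 0->-4) — executes, giving 6 — identical to its old value.
  node22: dirty, but its reads are unchanged (node13 unchanged, node14 unchanged); cached 24 stands.
  node23: dirty, but its reads are unchanged (node20 unchanged, input8 unchanged); cached 12 stands.
  node24: dirty, but its reads are unchanged (node22 unchanged, node15 unchanged); cached 60 stands.
  node25: dirty, but its reads are unchanged (node23 unchanged, node24 unchanged); cached 12 stands.
  node26: dirty, but its reads are unchanged (node25 unchanged, input8 unchanged); cached 6 stands.
  node28: dirty, but its reads are unchanged (node26 unchanged, node9 unchanged); cached 2 stands.
  node30: dirty, but its reads are unchanged (node28 unchanged, node28 unchanged); cached 2 stands.
  node31: dirty, but its reads are unchanged (node28 unchanged, node4 unchanged); cached -4 stands.
  node32: dirty, but its reads are unchanged (node31 unchanged); cached 4 stands.
  node33: dirty, but its reads are unchanged (node30 unchanged, node32 unchanged); cached 8 stands.
  node35: dirty, but its reads are unchanged (input6 unchanged, node24 unchanged); cached -4 stands.
  node36: dirty, but its reads are unchanged (node33 unchanged, node31 unchanged); cached 8 stands.
  node37: dirty, but its reads are unchanged (node36 unchanged, node35 unchanged); cached -4 stands.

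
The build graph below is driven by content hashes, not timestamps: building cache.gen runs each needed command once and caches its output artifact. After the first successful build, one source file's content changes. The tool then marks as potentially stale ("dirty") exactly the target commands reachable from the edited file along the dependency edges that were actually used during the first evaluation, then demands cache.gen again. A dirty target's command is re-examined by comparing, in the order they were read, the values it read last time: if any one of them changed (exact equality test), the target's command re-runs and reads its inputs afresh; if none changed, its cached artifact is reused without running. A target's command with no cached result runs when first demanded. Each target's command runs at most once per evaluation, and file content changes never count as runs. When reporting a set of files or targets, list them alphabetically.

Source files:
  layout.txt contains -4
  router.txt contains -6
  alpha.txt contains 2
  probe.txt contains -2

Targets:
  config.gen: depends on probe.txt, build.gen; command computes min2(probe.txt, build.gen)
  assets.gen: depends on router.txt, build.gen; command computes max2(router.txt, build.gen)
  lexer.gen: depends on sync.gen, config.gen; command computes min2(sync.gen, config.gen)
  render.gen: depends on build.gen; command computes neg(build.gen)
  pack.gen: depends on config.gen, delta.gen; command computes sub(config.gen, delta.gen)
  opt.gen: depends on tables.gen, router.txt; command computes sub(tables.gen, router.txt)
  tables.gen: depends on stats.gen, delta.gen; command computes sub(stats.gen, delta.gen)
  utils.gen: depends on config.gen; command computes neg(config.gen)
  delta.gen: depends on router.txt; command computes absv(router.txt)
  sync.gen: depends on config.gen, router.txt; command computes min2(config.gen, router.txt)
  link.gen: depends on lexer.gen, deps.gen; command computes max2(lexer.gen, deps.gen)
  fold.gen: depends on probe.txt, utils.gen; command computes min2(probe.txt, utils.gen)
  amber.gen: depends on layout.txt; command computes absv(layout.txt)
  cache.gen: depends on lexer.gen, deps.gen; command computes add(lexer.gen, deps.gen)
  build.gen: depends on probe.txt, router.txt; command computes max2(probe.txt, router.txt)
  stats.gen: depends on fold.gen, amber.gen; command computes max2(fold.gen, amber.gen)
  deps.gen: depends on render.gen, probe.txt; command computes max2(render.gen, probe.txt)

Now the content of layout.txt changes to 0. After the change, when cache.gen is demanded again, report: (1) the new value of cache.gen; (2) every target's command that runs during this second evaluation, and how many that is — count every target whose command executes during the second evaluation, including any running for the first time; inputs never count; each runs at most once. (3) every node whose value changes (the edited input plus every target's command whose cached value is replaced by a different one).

Initial pass — values computed on the first demand:
  build.gen = max2(-2, -6) = -2
  config.gen = min2(-2, -2) = -2
  render.gen = neg(-2) = 2
  deps.gen = max2(2, -2) = 2
  sync.gen = min2(-2, -6) = -6
  lexer.gen = min2(-6, -2) = -6
  cache.gen = add(-6, 2) = -4

Second demand — change propagation:
  no demanded computation ever read layout.txt, so the edit dirties nothing and nothing runs.

The important point: nothing the output needs ever reads layout.txt, so the edit is invisible to it.

cache.gen now evaluates to -4.
Run set: none (0 run).
Changed values: layout.txt.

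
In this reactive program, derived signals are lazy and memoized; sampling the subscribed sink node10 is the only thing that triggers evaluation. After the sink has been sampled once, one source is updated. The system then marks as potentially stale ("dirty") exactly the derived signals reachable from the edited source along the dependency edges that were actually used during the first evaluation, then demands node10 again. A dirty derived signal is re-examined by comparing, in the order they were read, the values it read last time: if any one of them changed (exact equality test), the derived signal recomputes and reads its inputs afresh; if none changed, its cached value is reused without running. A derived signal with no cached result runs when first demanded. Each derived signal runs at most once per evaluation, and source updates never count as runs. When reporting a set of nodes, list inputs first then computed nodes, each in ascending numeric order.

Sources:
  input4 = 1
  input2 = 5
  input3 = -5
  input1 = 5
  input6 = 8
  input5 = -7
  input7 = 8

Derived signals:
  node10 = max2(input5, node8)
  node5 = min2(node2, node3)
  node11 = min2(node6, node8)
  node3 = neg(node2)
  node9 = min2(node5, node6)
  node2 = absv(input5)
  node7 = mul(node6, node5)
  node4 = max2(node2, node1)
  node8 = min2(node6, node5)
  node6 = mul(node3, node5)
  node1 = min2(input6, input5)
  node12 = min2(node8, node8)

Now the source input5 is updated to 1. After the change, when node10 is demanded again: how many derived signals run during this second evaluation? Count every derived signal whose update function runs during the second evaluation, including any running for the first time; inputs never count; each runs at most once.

First demand of the output computes:
  node2 = absv(-7) = 7
  node3 = neg(7) = -7
  node5 = min2(7, -7) = -7
  node6 = mul(-7, -7) = 49
  node8 = min2(49, -7) = -7
  node10 = max2(-7, -7) = -7

After the edit, cleaning proceeds:
  node2: a read changed (input5 -7->1) — executes, giving 1.
  node3: a read changed (node2 7->1) — executes, giving -1.
  node5: a read changed (node2 7->1; node3 -7->-1) — executes, giving -1.
  node6: a read changed (node3 -7->-1; node5 -7->-1) — executes, giving 1.
  node8: a read changed (node6 49->1; node5 -7->-1) — executes, giving -1.
  node10: a read changed (input5 -7->1; node8 -7->-1) — executes, giving 1.

6 derived signals run: node2, node3, node5, node6, node8, node10.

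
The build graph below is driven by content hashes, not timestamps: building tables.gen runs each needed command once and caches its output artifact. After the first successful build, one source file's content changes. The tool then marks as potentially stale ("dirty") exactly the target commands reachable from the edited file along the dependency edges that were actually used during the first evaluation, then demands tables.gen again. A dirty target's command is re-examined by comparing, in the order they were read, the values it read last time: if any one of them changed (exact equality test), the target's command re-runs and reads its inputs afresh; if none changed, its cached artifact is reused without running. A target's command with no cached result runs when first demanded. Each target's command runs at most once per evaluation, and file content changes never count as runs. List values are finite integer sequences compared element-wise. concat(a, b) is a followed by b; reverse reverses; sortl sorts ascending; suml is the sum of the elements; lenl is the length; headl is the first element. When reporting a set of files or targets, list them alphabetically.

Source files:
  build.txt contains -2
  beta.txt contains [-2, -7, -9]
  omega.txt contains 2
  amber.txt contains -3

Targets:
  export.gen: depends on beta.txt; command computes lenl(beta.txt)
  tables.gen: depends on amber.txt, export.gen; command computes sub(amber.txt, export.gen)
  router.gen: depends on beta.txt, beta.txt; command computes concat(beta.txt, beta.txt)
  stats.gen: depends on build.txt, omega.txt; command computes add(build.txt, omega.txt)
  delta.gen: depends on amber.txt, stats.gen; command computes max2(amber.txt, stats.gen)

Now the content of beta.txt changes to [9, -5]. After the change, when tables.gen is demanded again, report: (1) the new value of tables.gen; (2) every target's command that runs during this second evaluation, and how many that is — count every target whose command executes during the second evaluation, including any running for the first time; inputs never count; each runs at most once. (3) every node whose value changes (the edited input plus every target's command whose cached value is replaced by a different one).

tables.gen now evaluates to -5.
Run set: export.gen, tables.gen (2 run).
Changed values: beta.txt, export.gen, tables.gen.

Initial pass — values computed on the first demand:
  export.gen = lenl([-2, -7, -9]) = 3
  tables.gen = sub(-3, 3) = -6

Second demand — change propagation:
  export.gen: re-runs because beta.txt [-2, -7, -9]->[9, -5]; new result 2.
  tables.gen: re-runs because export.gen 3->2; new result -5.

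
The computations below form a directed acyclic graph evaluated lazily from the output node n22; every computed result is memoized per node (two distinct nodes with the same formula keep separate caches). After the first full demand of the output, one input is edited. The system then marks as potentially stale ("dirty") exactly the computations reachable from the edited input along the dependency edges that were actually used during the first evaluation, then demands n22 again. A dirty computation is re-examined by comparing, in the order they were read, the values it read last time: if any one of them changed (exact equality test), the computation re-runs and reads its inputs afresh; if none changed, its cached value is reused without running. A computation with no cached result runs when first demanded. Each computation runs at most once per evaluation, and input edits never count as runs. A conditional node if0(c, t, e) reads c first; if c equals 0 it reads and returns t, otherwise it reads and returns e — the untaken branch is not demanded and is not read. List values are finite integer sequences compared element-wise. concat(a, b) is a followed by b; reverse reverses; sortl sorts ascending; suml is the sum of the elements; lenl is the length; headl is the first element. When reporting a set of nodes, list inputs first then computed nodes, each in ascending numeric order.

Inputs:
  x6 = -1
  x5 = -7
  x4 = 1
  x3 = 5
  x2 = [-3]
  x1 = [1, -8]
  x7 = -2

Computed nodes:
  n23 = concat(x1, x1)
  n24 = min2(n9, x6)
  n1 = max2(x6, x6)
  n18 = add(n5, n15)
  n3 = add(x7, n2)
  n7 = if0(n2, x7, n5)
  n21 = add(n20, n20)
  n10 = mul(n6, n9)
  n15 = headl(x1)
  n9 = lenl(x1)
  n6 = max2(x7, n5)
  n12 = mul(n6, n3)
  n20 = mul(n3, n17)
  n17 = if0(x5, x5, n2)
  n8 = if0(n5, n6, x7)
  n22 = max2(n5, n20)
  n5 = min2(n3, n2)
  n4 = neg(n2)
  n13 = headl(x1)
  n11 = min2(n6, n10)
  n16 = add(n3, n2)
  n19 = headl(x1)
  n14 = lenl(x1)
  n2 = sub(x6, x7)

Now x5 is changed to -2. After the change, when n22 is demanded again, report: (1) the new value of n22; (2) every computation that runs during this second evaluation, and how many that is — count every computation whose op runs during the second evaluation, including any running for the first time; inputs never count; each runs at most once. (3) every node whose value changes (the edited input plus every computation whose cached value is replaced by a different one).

First demand of the output computes:
  n2 = sub(-1, -2) = 1
  n3 = add(-2, 1) = -1
  n5 = min2(-1, 1) = -1
  n17 = if0(x5=-7 -> else branch n2) = 1
  n20 = mul(-1, 1) = -1
  n22 = max2(-1, -1) = -1

After the edit, cleaning proceeds:
  n17: a read changed (x5 -7->-2) — executes, giving 1 — identical to its old value.
  n20: dirty, but its reads are unchanged (n3 unchanged, n17 unchanged); cached -1 stands.
  n22: dirty, but its reads are unchanged (n5 unchanged, n20 unchanged); cached -1 stands.

Note the absorption at n17: it re-runs yet its value is the same, leaving the output's value untouched.

Demanding n22 again yields -1.
1 computations run: n17.
The nodes whose values change: x5.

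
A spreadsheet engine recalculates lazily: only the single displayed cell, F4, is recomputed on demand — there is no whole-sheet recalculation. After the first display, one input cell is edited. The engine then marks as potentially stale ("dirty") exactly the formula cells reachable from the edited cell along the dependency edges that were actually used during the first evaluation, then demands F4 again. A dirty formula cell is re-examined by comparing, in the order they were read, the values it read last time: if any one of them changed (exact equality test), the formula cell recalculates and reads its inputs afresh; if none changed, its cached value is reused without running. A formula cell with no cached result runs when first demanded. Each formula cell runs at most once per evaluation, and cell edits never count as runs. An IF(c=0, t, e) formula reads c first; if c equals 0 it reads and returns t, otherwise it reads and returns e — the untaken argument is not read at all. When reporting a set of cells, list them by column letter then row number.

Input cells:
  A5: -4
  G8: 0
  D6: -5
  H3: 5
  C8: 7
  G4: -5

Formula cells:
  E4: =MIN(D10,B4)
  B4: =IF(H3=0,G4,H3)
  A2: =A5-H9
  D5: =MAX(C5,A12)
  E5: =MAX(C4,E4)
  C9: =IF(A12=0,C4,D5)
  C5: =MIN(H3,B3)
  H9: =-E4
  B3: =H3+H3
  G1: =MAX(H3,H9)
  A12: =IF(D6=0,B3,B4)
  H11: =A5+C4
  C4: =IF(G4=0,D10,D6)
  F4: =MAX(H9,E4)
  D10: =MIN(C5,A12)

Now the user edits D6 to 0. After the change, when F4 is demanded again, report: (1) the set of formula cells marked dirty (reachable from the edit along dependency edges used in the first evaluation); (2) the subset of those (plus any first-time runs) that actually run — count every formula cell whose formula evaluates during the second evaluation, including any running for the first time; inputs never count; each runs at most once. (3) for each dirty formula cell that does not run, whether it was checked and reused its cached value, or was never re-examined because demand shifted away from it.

First evaluation (everything demanded from the output):
  B3 = 5 + 5 = 10
  B4 = IF(H3=0: H3=5 -> else branch H3) = 5
  A12 = IF(D6=0: D6=-5 -> else branch B4) = 5
  C5 = MIN(5, 10) = 5
  D10 = MIN(5, 5) = 5
  E4 = MIN(5, 5) = 5
  H9 = -(5) = -5
  F4 = MAX(-5, 5) = 5

Propagation after the edit:
  A12: runs — D6 -5->0; result 10.
  D10: runs — A12 5->10; result 5 (same value as before).
  E4: checked — values it read are unchanged (D10 unchanged, B4 unchanged); reused cached 5 without running.
  H9: checked — values it read are unchanged (E4 unchanged); reused cached -5 without running.
  F4: checked — values it read are unchanged (H9 unchanged, E4 unchanged); reused cached 5 without running.

Key observation: the change is absorbed at D10 — it re-runs but produces the same value, and the output's value is unchanged.

Marked dirty: A12, D10, E4, F4, H9.
Formula cells that run: A12, D10 — 2 in total.
Checked but reused from cache: E4, F4, H9.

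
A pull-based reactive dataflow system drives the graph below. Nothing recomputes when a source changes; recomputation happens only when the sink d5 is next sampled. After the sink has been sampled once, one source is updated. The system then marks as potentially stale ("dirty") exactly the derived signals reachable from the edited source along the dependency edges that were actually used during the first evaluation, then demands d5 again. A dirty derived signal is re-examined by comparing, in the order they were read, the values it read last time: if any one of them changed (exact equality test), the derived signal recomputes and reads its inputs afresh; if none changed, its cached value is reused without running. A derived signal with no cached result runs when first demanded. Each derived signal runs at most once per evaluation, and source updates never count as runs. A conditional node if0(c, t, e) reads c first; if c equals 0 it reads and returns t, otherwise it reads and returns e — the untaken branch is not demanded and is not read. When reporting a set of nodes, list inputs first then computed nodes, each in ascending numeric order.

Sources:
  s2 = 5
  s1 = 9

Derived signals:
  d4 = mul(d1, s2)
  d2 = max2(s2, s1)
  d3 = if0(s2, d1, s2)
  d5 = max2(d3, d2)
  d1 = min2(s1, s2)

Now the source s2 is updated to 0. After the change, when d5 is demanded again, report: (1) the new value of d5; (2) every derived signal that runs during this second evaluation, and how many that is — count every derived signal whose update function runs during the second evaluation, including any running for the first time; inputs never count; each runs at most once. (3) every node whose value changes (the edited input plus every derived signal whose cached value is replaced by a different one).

New value of d5: 9.
Derived signals that run: d1, d2, d3, d5 — 4 in total.
Values that change: s2, d3.
Key observation: a condition flipped, so demand reaches new nodes — d1 runs for the first time.

First evaluation (everything demanded from the output):
  d2 = max2(5, 9) = 9
  d3 = if0(s2=5 -> else branch s2) = 5
  d5 = max2(5, 9) = 9

Propagation after the edit:
  d1: demanded for the first time — runs, produces 0.
  d2: runs — s2 5->0; result 9 (same value as before).
  d3: runs — s2 5->0; s2 5->0; result 0.
  d5: runs — d3 5->0; result 9 (same value as before).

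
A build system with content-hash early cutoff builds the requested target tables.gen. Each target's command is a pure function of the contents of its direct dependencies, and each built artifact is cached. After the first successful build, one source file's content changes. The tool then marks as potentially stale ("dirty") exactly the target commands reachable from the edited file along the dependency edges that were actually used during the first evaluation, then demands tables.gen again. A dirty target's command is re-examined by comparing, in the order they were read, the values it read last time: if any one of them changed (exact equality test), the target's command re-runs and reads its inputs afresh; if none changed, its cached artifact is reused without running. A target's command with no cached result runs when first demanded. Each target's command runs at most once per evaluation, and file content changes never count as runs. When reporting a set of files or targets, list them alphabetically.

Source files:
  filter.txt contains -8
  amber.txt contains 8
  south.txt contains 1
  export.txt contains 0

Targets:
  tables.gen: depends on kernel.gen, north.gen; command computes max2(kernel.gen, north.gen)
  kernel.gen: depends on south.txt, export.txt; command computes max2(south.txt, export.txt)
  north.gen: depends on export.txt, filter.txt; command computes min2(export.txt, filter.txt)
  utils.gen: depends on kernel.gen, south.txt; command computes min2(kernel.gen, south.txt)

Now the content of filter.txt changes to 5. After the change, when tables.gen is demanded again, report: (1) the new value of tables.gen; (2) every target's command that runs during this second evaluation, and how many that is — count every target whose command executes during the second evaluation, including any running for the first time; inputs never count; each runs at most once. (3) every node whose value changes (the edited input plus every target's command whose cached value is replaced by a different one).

New value of tables.gen: 1.
Target commands that run: north.gen, tables.gen — 2 in total.
Values that change: filter.txt, north.gen.

First evaluation (everything demanded from the output):
  kernel.gen = max2(1, 0) = 1
  north.gen = min2(0, -8) = -8
  tables.gen = max2(1, -8) = 1

Propagation after the edit:
  north.gen: runs — filter.txt -8->5; result 0.
  tables.gen: runs — north.gen -8->0; result 1 (same value as before).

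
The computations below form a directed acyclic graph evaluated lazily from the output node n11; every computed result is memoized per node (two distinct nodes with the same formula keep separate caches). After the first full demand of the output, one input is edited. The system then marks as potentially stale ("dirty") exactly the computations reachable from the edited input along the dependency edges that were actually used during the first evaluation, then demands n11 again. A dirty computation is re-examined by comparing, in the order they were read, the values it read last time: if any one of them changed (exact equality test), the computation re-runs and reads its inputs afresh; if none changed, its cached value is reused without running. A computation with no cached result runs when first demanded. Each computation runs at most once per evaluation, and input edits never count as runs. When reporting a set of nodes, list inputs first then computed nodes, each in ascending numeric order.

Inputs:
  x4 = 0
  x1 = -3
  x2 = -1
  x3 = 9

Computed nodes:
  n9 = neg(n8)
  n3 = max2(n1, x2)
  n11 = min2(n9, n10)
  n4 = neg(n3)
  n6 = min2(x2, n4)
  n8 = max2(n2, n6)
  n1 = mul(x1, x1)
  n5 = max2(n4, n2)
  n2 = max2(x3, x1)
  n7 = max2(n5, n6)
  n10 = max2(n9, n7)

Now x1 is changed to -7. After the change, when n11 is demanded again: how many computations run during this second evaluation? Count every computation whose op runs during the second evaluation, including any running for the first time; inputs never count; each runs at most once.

First demand of the output computes:
  n1 = mul(-3, -3) = 9
  n2 = max2(9, -3) = 9
  n3 = max2(9, -1) = 9
  n4 = neg(9) = -9
  n5 = max2(-9, 9) = 9
  n6 = min2(-1, -9) = -9
  n7 = max2(9, -9) = 9
  n8 = max2(9, -9) = 9
  n9 = neg(9) = -9
  n10 = max2(-9, 9) = 9
  n11 = min2(-9, 9) = -9

After the edit, cleaning proceeds:
  n1: a read changed (x1 -3->-7; x1 -3->-7) — executes, giving 49.
  n2: a read changed (x1 -3->-7) — executes, giving 9 — identical to its old value.
  n3: a read changed (n1 9->49) — executes, giving 49.
  n4: a read changed (n3 9->49) — executes, giving -49.
  n5: a read changed (n4 -9->-49) — executes, giving 9 — identical to its old value.
  n6: a read changed (n4 -9->-49) — executes, giving -49.
  n7: a read changed (n6 -9->-49) — executes, giving 9 — identical to its old value.
  n8: a read changed (n6 -9->-49) — executes, giving 9 — identical to its old value.
  n9: dirty, but its reads are unchanged (n8 unchanged); cached -9 stands.
  n10: dirty, but its reads are unchanged (n9 unchanged, n7 unchanged); cached 9 stands.
  n11: dirty, but its reads are unchanged (n9 unchanged, n10 unchanged); cached -9 stands.

Note where the cutoff bites: n9 is checked, finds nothing changed, and keeps its cache.

8 computations run: n1, n2, n3, n4, n5, n6, n7, n8.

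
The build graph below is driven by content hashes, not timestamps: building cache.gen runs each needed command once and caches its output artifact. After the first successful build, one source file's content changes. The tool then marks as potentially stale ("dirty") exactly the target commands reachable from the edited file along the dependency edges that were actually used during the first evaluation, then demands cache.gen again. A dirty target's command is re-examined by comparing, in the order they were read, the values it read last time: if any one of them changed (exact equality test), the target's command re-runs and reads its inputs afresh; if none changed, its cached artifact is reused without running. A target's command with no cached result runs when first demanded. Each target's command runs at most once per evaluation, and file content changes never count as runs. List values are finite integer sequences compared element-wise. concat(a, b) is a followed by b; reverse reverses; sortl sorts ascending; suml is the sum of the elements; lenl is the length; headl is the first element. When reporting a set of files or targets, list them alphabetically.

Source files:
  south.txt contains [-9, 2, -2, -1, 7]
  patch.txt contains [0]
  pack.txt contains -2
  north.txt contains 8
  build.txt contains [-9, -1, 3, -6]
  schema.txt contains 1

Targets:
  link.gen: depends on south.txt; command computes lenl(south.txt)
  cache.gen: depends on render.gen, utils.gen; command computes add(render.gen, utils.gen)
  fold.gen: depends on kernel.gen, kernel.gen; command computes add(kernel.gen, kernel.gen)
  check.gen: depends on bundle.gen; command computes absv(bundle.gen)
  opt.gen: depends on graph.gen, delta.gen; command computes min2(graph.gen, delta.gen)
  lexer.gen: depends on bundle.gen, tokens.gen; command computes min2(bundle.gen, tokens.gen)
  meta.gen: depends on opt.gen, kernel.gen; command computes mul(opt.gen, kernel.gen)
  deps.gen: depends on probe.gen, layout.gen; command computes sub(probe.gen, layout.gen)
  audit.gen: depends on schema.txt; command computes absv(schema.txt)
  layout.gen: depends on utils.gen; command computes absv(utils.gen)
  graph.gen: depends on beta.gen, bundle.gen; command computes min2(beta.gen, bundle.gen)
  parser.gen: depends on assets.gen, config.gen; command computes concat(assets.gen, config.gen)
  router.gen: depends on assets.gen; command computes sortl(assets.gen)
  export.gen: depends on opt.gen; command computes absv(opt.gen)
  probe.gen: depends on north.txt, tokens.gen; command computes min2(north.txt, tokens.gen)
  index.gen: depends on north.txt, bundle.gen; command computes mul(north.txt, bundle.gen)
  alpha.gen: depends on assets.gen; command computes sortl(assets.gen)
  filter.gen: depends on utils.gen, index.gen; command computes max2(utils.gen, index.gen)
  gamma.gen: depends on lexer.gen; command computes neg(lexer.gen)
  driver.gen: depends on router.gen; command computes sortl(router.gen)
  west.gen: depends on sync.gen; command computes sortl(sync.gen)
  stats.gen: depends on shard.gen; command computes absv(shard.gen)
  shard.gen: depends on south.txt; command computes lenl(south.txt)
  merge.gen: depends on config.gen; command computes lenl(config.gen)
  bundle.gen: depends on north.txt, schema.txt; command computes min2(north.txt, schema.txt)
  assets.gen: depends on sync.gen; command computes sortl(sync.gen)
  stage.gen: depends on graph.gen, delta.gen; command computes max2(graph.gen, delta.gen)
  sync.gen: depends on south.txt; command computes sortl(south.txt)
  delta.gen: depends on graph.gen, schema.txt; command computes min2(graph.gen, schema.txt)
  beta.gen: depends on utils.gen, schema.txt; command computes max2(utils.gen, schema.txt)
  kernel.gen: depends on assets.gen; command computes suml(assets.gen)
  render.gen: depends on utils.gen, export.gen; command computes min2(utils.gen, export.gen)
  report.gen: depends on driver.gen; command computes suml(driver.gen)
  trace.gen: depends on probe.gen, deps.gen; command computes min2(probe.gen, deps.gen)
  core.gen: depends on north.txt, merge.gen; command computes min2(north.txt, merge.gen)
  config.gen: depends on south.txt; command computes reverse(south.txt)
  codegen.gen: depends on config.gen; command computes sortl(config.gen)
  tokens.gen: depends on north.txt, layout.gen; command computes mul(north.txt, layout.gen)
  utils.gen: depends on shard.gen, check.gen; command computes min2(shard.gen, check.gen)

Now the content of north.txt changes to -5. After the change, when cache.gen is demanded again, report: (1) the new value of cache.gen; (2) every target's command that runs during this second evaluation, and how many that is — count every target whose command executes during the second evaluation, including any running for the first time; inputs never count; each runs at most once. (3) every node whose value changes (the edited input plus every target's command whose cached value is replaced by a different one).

Initial pass — values computed on the first demand:
  bundle.gen = min2(8, 1) = 1
  check.gen = absv(1) = 1
  shard.gen = lenl([-9, 2, -2, -1, 7]) = 5
  utils.gen = min2(5, 1) = 1
  beta.gen = max2(1, 1) = 1
  graph.gen = min2(1, 1) = 1
  delta.gen = min2(1, 1) = 1
  opt.gen = min2(1, 1) = 1
  export.gen = absv(1) = 1
  render.gen = min2(1, 1) = 1
  cache.gen = add(1, 1) = 2

Second demand — change propagation:
  bundle.gen: re-runs because north.txt 8->-5; new result -5.
  check.gen: re-runs because bundle.gen 1->-5; new result 5.
  utils.gen: re-runs because check.gen 1->5; new result 5.
  beta.gen: re-runs because utils.gen 1->5; new result 5.
  graph.gen: re-runs because beta.gen 1->5; bundle.gen 1->-5; new result -5.
  delta.gen: re-runs because graph.gen 1->-5; new result -5.
  opt.gen: re-runs because graph.gen 1->-5; delta.gen 1->-5; new result -5.
  export.gen: re-runs because opt.gen 1->-5; new result 5.
  render.gen: re-runs because utils.gen 1->5; export.gen 1->5; new result 5.
  cache.gen: re-runs because render.gen 1->5; utils.gen 1->5; new result 10.

cache.gen now evaluates to 10.
Run set: beta.gen, bundle.gen, cache.gen, check.gen, delta.gen, export.gen, graph.gen, opt.gen, render.gen, utils.gen (10 run).
Changed values: beta.gen, bundle.gen, cache.gen, check.gen, delta.gen, export.gen, graph.gen, north.txt, opt.gen, render.gen, utils.gen.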